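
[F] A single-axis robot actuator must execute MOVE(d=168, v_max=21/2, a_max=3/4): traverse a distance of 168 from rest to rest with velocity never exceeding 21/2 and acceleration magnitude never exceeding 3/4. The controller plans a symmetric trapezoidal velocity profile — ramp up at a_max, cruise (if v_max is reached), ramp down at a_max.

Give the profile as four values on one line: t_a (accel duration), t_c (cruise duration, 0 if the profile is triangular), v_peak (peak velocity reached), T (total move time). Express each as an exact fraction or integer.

t_a=14 t_c=2 v_peak=21/2 T=30

vₘ²/aₘ = (21/2)²/(3/4) = 147
168 ≥ 147 so v_max reached
t_a = (21/2)/(3/4) = 14; v_peak = 21/2
d_cruise = 168 − 147 = 21; t_c = 21/(21/2) = 2
T = 2·14 + 2 = 30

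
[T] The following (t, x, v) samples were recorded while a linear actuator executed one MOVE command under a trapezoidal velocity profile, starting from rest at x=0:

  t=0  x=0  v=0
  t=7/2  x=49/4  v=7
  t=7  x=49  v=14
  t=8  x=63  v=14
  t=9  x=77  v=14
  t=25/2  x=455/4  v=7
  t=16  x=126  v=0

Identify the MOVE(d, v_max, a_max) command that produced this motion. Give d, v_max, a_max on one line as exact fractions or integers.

d=126 v_max=14 a_max=2

final state: t=16, x=126, v=0 → d = 126
a_max = (7−0)/(7/2−0) = 2
max v = 14 over t∈[7,9] → v_max = 14
check: 14·(7+2) = 126 ✓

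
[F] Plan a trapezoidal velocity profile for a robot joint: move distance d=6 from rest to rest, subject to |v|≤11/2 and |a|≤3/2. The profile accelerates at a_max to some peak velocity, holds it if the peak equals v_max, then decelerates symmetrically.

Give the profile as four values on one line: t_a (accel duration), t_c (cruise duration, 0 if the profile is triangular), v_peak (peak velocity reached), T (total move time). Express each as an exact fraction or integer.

t_a=2 t_c=0 v_peak=3 T=4

vₘ²/aₘ = (11/2)²/(3/2) = 121/6
6 < 121/6 so t_c = 0
v_peak = √(6·3/2) = √9 = 3
t_a = 3/(3/2) = 2; t_c = 0
T = 2·2 = 4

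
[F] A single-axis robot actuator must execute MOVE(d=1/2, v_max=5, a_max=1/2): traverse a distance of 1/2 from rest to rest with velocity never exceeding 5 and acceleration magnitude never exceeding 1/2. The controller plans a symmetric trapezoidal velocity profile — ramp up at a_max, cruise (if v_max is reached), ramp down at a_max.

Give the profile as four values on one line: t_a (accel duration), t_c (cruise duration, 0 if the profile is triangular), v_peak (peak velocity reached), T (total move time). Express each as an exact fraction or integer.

t_a=1 t_c=0 v_peak=1/2 T=2

(v_max)²/a_max = 5²/(1/2) = 50
1/2 < 50 ⇒ no cruise
v_peak = √(1/2·1/2) = √(1/4) = 1/2
t_a = (1/2)/(1/2) = 1; t_c = 0
T = 2·1 = 2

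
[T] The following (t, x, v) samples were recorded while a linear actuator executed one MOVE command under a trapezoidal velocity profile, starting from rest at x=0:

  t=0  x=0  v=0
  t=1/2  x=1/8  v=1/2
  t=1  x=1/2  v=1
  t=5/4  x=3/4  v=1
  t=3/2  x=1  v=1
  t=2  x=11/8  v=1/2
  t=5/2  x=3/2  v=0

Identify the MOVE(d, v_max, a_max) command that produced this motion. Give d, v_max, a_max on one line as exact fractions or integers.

d=3/2 v_max=1 a_max=1

final state: t=5/2, x=3/2, v=0 → d = 3/2
a_max = (1/2−0)/(1/2−0) = 1
max v = 1 over t∈[1,3/2] → v_max = 1
check: 1·(1+1/2) = 3/2 ✓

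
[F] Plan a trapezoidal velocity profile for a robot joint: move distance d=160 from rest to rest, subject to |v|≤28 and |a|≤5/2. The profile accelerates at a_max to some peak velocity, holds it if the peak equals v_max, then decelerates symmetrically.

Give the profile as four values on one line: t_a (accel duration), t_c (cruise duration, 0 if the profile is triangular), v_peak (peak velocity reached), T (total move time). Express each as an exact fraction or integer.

(v_max)²/a_max = 28²/(5/2) = 1568/5
160 < 1568/5 ⇒ no cruise
v_peak = √(160·5/2) = √400 = 20
t_a = 20/(5/2) = 8; t_c = 0
T = 2·8 = 16

t_a=8 t_c=0 v_peak=20 T=16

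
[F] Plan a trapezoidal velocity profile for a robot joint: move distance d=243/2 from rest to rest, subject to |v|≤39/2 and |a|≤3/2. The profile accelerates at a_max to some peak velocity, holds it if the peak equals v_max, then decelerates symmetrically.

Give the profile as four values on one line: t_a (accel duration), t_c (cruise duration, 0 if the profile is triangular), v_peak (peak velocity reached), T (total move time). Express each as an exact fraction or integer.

v_max²/a_max = (39/2)²/(3/2) = 507/2
243/2 < 507/2 → triangular
v_peak = √(243/2·3/2) = √(729/4) = 27/2
t_a = (27/2)/(3/2) = 9; t_c = 0
T = 2·9 = 18

t_a=9 t_c=0 v_peak=27/2 T=18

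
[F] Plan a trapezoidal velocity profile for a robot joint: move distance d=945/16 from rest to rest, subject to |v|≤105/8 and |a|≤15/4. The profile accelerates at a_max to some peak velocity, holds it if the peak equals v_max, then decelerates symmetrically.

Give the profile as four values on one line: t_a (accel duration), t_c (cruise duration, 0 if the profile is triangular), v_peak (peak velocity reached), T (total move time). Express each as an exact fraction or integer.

t_a=7/2 t_c=1 v_peak=105/8 T=8

v_max²/a_max = (105/8)²/(15/4) = 735/16
945/16 ≥ 735/16 so v_max reached
t_a = (105/8)/(15/4) = 7/2; v_peak = 105/8
d_cruise = 945/16 − 735/16 = 105/8; t_c = (105/8)/(105/8) = 1
T = 2·7/2 + 1 = 8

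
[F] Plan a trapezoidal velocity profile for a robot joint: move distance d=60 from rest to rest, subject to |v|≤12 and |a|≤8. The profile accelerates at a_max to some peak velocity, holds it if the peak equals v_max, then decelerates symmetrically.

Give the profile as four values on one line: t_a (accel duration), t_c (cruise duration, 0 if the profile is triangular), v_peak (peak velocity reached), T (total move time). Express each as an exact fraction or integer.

vₘ²/aₘ = 12²/8 = 18
60 ≥ 18 so v_max reached
t_a = 12/8 = 3/2; v_peak = 12
d_cruise = 60 − 18 = 42; t_c = 42/12 = 7/2
T = 2·3/2 + 7/2 = 13/2

t_a=3/2 t_c=7/2 v_peak=12 T=13/2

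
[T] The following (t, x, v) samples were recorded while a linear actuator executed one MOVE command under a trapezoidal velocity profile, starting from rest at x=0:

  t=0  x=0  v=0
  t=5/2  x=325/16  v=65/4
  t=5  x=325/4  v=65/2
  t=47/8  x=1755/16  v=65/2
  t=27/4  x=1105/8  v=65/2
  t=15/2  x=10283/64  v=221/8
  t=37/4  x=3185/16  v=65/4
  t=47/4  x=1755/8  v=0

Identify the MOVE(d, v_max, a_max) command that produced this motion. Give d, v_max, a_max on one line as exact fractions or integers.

final state: t=47/4, x=1755/8, v=0 → d = 1755/8
a_max = (65/4−0)/(5/2−0) = 13/2
max v = 65/2 over t∈[5,27/4] → v_max = 65/2
check: 65/2·(5+7/4) = 1755/8 ✓

d=1755/8 v_max=65/2 a_max=13/2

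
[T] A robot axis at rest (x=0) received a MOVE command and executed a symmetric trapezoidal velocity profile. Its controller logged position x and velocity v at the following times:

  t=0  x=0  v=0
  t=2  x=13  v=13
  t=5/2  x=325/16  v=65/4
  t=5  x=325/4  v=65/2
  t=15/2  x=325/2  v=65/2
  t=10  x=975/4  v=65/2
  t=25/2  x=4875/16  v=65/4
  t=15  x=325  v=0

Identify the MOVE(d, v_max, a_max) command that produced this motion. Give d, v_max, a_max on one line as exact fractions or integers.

d=325 v_max=65/2 a_max=13/2

final state: t=15, x=325, v=0 → d = 325
a_max = (13−0)/(2−0) = 13/2
max v = 65/2 over t∈[5,10] → v_max = 65/2
check: 65/2·(5+5) = 325 ✓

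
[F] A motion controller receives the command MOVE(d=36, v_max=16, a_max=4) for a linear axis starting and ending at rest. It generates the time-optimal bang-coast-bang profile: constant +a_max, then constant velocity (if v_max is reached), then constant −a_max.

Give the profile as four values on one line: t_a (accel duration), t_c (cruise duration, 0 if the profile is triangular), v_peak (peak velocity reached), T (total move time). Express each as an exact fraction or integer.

t_a=3 t_c=0 v_peak=12 T=6

(v_max)²/a_max = 16²/4 = 64
36 < 64 so t_c = 0
v_peak = √(36·4) = √144 = 12
t_a = 12/4 = 3; t_c = 0
T = 2·3 = 6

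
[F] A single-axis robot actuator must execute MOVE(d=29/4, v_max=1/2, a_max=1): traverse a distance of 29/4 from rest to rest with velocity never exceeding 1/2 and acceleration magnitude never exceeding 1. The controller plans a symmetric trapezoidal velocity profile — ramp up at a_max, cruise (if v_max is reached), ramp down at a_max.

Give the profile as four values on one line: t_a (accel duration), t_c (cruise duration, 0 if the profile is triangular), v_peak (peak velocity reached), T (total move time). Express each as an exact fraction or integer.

(v_max)²/a_max = (1/2)²/1 = 1/4
29/4 ≥ 1/4 so v_max reached
t_a = (1/2)/1 = 1/2; v_peak = 1/2
d_cruise = 29/4 − 1/4 = 7; t_c = 7/(1/2) = 14
T = 2·1/2 + 14 = 15

t_a=1/2 t_c=14 v_peak=1/2 T=15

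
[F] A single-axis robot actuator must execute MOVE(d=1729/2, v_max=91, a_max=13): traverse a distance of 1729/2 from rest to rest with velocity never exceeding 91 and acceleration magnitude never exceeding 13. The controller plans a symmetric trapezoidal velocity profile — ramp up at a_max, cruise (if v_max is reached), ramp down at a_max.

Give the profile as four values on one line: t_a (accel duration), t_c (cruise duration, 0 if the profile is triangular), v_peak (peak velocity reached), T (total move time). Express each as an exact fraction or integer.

v_max²/a_max = 91²/13 = 637
1729/2 ≥ 637 ⇒ cruise phase
t_a = 91/13 = 7; v_peak = 91
d_cruise = 1729/2 − 637 = 455/2; t_c = (455/2)/91 = 5/2
T = 2·7 + 5/2 = 33/2

t_a=7 t_c=5/2 v_peak=91 T=33/2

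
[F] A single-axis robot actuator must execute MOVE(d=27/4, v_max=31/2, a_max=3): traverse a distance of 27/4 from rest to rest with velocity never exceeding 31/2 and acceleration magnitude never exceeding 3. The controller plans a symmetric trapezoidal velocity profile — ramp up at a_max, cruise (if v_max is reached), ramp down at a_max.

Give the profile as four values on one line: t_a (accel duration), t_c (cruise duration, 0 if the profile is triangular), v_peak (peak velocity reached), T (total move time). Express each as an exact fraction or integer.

t_a=3/2 t_c=0 v_peak=9/2 T=3

v_max²/a_max = (31/2)²/3 = 961/12
27/4 < 961/12 ⇒ no cruise
v_peak = √(27/4·3) = √(81/4) = 9/2
t_a = (9/2)/3 = 3/2; t_c = 0
T = 2·3/2 = 3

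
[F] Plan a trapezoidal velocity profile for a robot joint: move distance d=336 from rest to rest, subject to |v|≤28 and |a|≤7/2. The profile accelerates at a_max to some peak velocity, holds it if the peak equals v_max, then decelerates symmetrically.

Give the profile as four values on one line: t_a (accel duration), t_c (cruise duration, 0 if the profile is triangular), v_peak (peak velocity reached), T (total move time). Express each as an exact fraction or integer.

t_a=8 t_c=4 v_peak=28 T=20

v_max²/a_max = 28²/(7/2) = 224
336 ≥ 224 so v_max reached
t_a = 28/(7/2) = 8; v_peak = 28
d_cruise = 336 − 224 = 112; t_c = 112/28 = 4
T = 2·8 + 4 = 20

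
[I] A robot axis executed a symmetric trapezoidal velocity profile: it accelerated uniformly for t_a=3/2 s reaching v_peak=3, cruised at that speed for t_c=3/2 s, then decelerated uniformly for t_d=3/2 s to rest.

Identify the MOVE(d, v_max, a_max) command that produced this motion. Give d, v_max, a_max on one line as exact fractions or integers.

d=9 v_max=3 a_max=2

a_max = 3/(3/2) = 2
d_a = ½·3·3/2 = 9/4; d_c = 3·3/2 = 9/2
d = 2·9/4 + 9/2 = 9
t_c = 3/2 > 0 so v_max = 3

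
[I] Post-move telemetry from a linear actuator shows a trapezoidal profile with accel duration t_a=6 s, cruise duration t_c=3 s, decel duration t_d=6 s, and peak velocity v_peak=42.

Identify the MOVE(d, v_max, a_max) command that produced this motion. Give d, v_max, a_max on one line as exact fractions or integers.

a_max = 42/6 = 7
d_a = ½·42·6 = 126; d_c = 42·3 = 126
d = 2·126 + 126 = 378
t_c = 3 > 0 so v_max = 42

d=378 v_max=42 a_max=7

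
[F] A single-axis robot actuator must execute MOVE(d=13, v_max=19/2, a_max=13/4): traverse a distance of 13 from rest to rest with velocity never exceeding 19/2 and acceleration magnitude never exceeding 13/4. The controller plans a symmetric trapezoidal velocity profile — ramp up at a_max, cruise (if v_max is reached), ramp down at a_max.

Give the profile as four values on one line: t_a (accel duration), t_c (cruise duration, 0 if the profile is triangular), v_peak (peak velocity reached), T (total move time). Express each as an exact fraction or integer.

t_a=2 t_c=0 v_peak=13/2 T=4

v_max²/a_max = (19/2)²/(13/4) = 361/13
13 < 361/13 → triangular
v_peak = √(13·13/4) = √(169/4) = 13/2
t_a = (13/2)/(13/4) = 2; t_c = 0
T = 2·2 = 4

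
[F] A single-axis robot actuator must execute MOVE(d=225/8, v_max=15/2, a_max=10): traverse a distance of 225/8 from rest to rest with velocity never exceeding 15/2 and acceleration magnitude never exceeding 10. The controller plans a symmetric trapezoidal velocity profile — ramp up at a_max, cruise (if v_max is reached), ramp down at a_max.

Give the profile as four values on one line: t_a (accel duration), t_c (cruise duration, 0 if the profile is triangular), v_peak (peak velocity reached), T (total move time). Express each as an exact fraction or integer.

t_a=3/4 t_c=3 v_peak=15/2 T=9/2

vₘ²/aₘ = (15/2)²/10 = 45/8
225/8 ≥ 45/8 ⇒ cruise phase
t_a = (15/2)/10 = 3/4; v_peak = 15/2
d_cruise = 225/8 − 45/8 = 45/2; t_c = (45/2)/(15/2) = 3
T = 2·3/4 + 3 = 9/2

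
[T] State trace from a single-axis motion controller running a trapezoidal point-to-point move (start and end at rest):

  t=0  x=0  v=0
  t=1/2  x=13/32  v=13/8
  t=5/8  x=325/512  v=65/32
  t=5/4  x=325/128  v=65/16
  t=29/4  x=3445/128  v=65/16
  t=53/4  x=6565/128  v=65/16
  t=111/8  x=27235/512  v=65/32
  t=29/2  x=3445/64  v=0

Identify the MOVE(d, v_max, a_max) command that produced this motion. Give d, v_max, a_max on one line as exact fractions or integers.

d=3445/64 v_max=65/16 a_max=13/4

final state: t=29/2, x=3445/64, v=0 → d = 3445/64
a_max = (13/8−0)/(1/2−0) = 13/4
max v = 65/16 over t∈[5/4,53/4] → v_max = 65/16
check: 65/16·(5/4+12) = 3445/64 ✓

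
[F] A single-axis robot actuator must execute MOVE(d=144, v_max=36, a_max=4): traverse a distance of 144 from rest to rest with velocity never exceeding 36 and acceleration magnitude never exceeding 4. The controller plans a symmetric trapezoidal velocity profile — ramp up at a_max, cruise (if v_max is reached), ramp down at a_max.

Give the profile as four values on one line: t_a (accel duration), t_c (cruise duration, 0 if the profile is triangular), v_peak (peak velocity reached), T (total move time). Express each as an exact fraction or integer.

t_a=6 t_c=0 v_peak=24 T=12

v_max²/a_max = 36²/4 = 324
144 < 324 → triangular
v_peak = √(144·4) = √576 = 24
t_a = 24/4 = 6; t_c = 0
T = 2·6 = 12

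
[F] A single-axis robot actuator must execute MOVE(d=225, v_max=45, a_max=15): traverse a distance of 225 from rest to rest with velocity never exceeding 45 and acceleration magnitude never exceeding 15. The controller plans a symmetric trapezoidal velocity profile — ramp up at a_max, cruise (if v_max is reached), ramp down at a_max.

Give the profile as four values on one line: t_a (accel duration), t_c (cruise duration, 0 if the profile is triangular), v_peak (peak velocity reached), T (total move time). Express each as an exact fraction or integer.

t_a=3 t_c=2 v_peak=45 T=8

(v_max)²/a_max = 45²/15 = 135
225 ≥ 135 → trapezoidal
t_a = 45/15 = 3; v_peak = 45
d_cruise = 225 − 135 = 90; t_c = 90/45 = 2
T = 2·3 + 2 = 8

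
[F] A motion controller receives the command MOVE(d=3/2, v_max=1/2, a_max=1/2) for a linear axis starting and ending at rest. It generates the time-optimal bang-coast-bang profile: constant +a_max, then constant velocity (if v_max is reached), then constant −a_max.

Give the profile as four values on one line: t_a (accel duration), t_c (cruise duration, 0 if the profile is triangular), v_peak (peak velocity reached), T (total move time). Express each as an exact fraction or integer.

v_max²/a_max = (1/2)²/(1/2) = 1/2
3/2 ≥ 1/2 so v_max reached
t_a = (1/2)/(1/2) = 1; v_peak = 1/2
d_cruise = 3/2 − 1/2 = 1; t_c = 1/(1/2) = 2
T = 2·1 + 2 = 4

t_a=1 t_c=2 v_peak=1/2 T=4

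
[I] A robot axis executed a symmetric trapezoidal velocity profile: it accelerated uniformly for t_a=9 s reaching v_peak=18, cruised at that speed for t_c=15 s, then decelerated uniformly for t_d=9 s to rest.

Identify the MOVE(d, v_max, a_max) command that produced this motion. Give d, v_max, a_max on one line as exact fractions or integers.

d=432 v_max=18 a_max=2

a_max = 18/9 = 2
d_a = ½·18·9 = 81; d_c = 18·15 = 270
d = 2·81 + 270 = 432
t_c = 15 > 0 → v_max = v_peak = 18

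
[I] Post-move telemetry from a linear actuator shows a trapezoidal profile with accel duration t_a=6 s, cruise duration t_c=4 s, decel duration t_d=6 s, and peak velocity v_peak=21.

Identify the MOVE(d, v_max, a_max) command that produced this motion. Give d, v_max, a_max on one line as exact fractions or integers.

d=210 v_max=21 a_max=7/2

a_max = 21/6 = 7/2
d_a = ½·21·6 = 63; d_c = 21·4 = 84
d = 2·63 + 84 = 210
t_c = 4 > 0 so v_max = 21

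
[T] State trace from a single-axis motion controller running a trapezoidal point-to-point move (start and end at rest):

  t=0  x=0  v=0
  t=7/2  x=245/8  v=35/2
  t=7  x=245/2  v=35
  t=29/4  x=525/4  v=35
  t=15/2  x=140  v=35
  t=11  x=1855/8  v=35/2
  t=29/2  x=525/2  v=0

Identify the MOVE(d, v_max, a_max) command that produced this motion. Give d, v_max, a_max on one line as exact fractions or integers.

final state: t=29/2, x=525/2, v=0 → d = 525/2
a_max = (35/2−0)/(7/2−0) = 5
max v = 35 over t∈[7,15/2] → v_max = 35
check: 35·(7+1/2) = 525/2 ✓

d=525/2 v_max=35 a_max=5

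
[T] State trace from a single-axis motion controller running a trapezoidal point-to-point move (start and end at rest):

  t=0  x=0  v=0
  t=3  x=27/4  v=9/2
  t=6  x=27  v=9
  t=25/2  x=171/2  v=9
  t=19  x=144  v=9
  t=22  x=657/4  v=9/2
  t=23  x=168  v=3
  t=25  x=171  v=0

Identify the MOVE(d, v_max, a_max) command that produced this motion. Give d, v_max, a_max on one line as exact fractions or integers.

d=171 v_max=9 a_max=3/2

final state: t=25, x=171, v=0 → d = 171
a_max = (9/2−0)/(3−0) = 3/2
max v = 9 over t∈[6,19] → v_max = 9
check: 9·(6+13) = 171 ✓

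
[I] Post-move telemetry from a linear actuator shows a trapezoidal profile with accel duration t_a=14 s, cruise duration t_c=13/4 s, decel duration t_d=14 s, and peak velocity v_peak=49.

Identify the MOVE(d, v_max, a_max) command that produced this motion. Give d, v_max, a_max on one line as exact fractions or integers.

a_max = 49/14 = 7/2
d_a = ½·49·14 = 343; d_c = 49·13/4 = 637/4
d = 2·343 + 637/4 = 3381/4
t_c = 13/4 > 0 ⇒ limit active, v_max = 49

d=3381/4 v_max=49 a_max=7/2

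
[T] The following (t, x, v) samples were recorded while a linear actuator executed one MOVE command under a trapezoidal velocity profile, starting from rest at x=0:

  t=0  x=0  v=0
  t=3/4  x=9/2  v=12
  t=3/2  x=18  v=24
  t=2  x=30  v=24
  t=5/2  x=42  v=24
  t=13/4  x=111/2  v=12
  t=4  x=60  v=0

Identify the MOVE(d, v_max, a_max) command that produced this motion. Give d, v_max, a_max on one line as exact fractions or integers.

d=60 v_max=24 a_max=16

final state: t=4, x=60, v=0 → d = 60
a_max = (12−0)/(3/4−0) = 16
max v = 24 over t∈[3/2,5/2] → v_max = 24
check: 24·(3/2+1) = 60 ✓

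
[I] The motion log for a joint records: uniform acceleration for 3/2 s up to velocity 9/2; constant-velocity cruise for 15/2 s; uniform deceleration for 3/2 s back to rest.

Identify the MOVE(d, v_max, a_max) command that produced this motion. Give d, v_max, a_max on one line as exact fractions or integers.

d=81/2 v_max=9/2 a_max=3

a_max = (9/2)/(3/2) = 3
d_a = ½·9/2·3/2 = 27/8; d_c = 9/2·15/2 = 135/4
d = 2·27/8 + 135/4 = 81/2
t_c = 15/2 > 0 ⇒ limit active, v_max = 9/2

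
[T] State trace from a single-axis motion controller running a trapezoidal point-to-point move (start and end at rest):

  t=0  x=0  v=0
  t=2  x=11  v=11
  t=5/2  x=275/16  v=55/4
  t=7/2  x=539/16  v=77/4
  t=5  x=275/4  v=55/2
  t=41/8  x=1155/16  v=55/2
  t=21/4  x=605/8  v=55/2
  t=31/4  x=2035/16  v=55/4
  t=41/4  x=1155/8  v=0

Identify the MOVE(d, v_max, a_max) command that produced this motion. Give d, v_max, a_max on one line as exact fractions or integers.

d=1155/8 v_max=55/2 a_max=11/2

final state: t=41/4, x=1155/8, v=0 → d = 1155/8
a_max = (11−0)/(2−0) = 11/2
max v = 55/2 over t∈[5,21/4] → v_max = 55/2
check: 55/2·(5+1/4) = 1155/8 ✓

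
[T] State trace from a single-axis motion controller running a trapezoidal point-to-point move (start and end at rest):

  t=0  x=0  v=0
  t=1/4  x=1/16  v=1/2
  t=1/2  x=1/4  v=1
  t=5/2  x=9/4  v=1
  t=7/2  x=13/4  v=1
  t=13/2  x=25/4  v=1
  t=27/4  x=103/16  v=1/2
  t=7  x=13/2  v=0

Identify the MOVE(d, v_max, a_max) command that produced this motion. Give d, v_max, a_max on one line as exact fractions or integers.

final state: t=7, x=13/2, v=0 → d = 13/2
a_max = (1/2−0)/(1/4−0) = 2
max v = 1 over t∈[1/2,13/2] → v_max = 1
check: 1·(1/2+6) = 13/2 ✓

d=13/2 v_max=1 a_max=2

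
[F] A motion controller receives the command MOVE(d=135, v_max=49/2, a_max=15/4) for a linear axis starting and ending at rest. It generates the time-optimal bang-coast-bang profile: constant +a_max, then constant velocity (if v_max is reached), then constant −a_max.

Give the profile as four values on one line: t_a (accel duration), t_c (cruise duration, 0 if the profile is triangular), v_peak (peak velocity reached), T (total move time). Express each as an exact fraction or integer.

(v_max)²/a_max = (49/2)²/(15/4) = 2401/15
135 < 2401/15 → triangular
v_peak = √(135·15/4) = √(2025/4) = 45/2
t_a = (45/2)/(15/4) = 6; t_c = 0
T = 2·6 = 12

t_a=6 t_c=0 v_peak=45/2 T=12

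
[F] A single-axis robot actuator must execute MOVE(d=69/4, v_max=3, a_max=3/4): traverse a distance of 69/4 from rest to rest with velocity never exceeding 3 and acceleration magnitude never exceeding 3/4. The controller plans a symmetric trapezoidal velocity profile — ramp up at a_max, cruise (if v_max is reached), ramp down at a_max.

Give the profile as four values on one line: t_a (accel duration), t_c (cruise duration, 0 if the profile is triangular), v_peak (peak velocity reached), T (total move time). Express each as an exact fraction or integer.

v_max²/a_max = 3²/(3/4) = 12
69/4 ≥ 12 ⇒ cruise phase
t_a = 3/(3/4) = 4; v_peak = 3
d_cruise = 69/4 − 12 = 21/4; t_c = (21/4)/3 = 7/4
T = 2·4 + 7/4 = 39/4

t_a=4 t_c=7/4 v_peak=3 T=39/4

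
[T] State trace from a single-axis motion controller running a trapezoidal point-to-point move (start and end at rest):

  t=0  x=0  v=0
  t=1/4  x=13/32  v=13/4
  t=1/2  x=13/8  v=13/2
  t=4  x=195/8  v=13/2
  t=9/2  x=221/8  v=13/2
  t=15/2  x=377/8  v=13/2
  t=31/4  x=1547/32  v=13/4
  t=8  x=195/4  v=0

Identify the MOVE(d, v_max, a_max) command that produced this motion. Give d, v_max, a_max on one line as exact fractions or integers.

final state: t=8, x=195/4, v=0 → d = 195/4
a_max = (13/4−0)/(1/4−0) = 13
max v = 13/2 over t∈[1/2,15/2] → v_max = 13/2
check: 13/2·(1/2+7) = 195/4 ✓

d=195/4 v_max=13/2 a_max=13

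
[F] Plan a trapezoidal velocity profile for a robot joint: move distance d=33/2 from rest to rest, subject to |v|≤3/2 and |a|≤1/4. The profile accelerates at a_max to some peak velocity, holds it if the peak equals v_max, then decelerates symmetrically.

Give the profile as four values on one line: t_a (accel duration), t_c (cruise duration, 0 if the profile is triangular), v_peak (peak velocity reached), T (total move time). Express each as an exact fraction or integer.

(v_max)²/a_max = (3/2)²/(1/4) = 9
33/2 ≥ 9 → trapezoidal
t_a = (3/2)/(1/4) = 6; v_peak = 3/2
d_cruise = 33/2 − 9 = 15/2; t_c = (15/2)/(3/2) = 5
T = 2·6 + 5 = 17

t_a=6 t_c=5 v_peak=3/2 T=17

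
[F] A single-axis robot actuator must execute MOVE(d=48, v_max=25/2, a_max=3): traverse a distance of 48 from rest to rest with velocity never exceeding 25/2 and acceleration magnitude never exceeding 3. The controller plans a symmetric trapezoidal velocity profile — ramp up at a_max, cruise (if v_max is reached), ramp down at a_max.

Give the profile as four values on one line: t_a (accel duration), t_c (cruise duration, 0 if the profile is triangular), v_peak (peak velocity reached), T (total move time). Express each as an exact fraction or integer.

(v_max)²/a_max = (25/2)²/3 = 625/12
48 < 625/12 → triangular
v_peak = √(48·3) = √144 = 12
t_a = 12/3 = 4; t_c = 0
T = 2·4 = 8

t_a=4 t_c=0 v_peak=12 T=8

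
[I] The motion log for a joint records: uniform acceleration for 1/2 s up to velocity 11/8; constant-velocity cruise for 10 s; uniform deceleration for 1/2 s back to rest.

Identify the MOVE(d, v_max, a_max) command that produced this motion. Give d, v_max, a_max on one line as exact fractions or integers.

a_max = (11/8)/(1/2) = 11/4
d_a = ½·11/8·1/2 = 11/32; d_c = 11/8·10 = 55/4
d = 2·11/32 + 55/4 = 231/16
t_c = 10 > 0 ⇒ limit active, v_max = 11/8

d=231/16 v_max=11/8 a_max=11/4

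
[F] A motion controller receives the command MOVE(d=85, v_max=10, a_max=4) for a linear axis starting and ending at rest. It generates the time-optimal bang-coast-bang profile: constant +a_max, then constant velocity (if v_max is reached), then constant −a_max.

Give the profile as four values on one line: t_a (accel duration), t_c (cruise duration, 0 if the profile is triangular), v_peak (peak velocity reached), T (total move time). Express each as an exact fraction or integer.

t_a=5/2 t_c=6 v_peak=10 T=11

vₘ²/aₘ = 10²/4 = 25
85 ≥ 25 ⇒ cruise phase
t_a = 10/4 = 5/2; v_peak = 10
d_cruise = 85 − 25 = 60; t_c = 60/10 = 6
T = 2·5/2 + 6 = 11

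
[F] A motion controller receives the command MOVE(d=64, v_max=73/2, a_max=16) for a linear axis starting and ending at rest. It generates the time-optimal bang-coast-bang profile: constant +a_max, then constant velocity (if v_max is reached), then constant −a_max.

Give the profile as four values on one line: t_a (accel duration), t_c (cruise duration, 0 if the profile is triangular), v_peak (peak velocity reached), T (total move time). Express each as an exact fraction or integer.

vₘ²/aₘ = (73/2)²/16 = 5329/64
64 < 5329/64 ⇒ no cruise
v_peak = √(64·16) = √1024 = 32
t_a = 32/16 = 2; t_c = 0
T = 2·2 = 4

t_a=2 t_c=0 v_peak=32 T=4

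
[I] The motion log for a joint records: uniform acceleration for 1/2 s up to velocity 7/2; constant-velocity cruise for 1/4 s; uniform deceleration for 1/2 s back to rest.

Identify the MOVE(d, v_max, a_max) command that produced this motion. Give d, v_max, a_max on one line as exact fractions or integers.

a_max = (7/2)/(1/2) = 7
d_a = ½·7/2·1/2 = 7/8; d_c = 7/2·1/4 = 7/8
d = 2·7/8 + 7/8 = 21/8
t_c = 1/4 > 0 → v_max = v_peak = 7/2

d=21/8 v_max=7/2 a_max=7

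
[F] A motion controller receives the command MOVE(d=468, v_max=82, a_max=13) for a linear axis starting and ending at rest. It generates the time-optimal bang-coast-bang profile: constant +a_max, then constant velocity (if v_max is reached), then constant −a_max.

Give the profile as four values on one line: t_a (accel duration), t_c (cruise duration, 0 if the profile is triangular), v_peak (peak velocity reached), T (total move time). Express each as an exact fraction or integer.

vₘ²/aₘ = 82²/13 = 6724/13
468 < 6724/13 → triangular
v_peak = √(468·13) = √6084 = 78
t_a = 78/13 = 6; t_c = 0
T = 2·6 = 12

t_a=6 t_c=0 v_peak=78 T=12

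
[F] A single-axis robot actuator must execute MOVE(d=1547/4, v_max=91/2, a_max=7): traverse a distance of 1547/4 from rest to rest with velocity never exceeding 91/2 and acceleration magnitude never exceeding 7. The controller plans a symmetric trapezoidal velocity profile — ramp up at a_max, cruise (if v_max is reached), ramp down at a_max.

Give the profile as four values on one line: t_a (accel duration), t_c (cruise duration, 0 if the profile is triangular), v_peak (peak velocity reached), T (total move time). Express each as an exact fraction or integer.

(v_max)²/a_max = (91/2)²/7 = 1183/4
1547/4 ≥ 1183/4 so v_max reached
t_a = (91/2)/7 = 13/2; v_peak = 91/2
d_cruise = 1547/4 − 1183/4 = 91; t_c = 91/(91/2) = 2
T = 2·13/2 + 2 = 15

t_a=13/2 t_c=2 v_peak=91/2 T=15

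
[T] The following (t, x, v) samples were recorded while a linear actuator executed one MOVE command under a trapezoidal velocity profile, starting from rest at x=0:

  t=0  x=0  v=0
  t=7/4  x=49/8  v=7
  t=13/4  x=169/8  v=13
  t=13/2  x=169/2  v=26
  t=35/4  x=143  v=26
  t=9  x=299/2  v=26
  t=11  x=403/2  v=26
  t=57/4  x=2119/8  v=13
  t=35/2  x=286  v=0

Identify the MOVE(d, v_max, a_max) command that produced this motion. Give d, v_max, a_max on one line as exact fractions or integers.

d=286 v_max=26 a_max=4

final state: t=35/2, x=286, v=0 → d = 286
a_max = (7−0)/(7/4−0) = 4
max v = 26 over t∈[13/2,11] → v_max = 26
check: 26·(13/2+9/2) = 286 ✓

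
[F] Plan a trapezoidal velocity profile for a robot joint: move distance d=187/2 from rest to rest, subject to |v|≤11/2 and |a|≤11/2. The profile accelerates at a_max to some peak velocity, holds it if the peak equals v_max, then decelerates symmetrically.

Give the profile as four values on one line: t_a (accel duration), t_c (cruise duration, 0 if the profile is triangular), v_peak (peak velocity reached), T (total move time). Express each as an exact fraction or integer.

t_a=1 t_c=16 v_peak=11/2 T=18

(v_max)²/a_max = (11/2)²/(11/2) = 11/2
187/2 ≥ 11/2 ⇒ cruise phase
t_a = (11/2)/(11/2) = 1; v_peak = 11/2
d_cruise = 187/2 − 11/2 = 88; t_c = 88/(11/2) = 16
T = 2·1 + 16 = 18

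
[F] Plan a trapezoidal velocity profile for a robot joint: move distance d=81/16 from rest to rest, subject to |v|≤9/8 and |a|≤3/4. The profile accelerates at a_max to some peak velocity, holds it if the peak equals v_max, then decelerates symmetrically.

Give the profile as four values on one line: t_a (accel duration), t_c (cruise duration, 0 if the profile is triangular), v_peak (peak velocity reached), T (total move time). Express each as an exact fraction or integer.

v_max²/a_max = (9/8)²/(3/4) = 27/16
81/16 ≥ 27/16 ⇒ cruise phase
t_a = (9/8)/(3/4) = 3/2; v_peak = 9/8
d_cruise = 81/16 − 27/16 = 27/8; t_c = (27/8)/(9/8) = 3
T = 2·3/2 + 3 = 6

t_a=3/2 t_c=3 v_peak=9/8 T=6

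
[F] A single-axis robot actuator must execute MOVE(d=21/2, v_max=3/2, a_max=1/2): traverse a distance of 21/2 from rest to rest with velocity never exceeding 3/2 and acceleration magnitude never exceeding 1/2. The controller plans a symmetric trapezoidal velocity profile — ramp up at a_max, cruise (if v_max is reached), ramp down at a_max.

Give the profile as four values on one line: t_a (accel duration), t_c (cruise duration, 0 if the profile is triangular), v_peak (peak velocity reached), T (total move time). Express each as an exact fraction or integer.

(v_max)²/a_max = (3/2)²/(1/2) = 9/2
21/2 ≥ 9/2 → trapezoidal
t_a = (3/2)/(1/2) = 3; v_peak = 3/2
d_cruise = 21/2 − 9/2 = 6; t_c = 6/(3/2) = 4
T = 2·3 + 4 = 10

t_a=3 t_c=4 v_peak=3/2 T=10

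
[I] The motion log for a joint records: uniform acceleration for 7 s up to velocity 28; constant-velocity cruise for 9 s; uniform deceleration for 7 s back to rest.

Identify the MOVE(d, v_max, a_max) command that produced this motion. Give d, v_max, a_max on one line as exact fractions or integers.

a_max = 28/7 = 4
d_a = ½·28·7 = 98; d_c = 28·9 = 252
d = 2·98 + 252 = 448
t_c = 9 > 0 ⇒ limit active, v_max = 28

d=448 v_max=28 a_max=4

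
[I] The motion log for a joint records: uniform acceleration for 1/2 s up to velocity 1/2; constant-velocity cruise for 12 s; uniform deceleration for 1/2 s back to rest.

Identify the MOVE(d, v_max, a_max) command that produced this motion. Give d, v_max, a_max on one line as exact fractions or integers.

d=25/4 v_max=1/2 a_max=1

a_max = (1/2)/(1/2) = 1
d_a = ½·1/2·1/2 = 1/8; d_c = 1/2·12 = 6
d = 2·1/8 + 6 = 25/4
t_c = 12 > 0 so v_max = 1/2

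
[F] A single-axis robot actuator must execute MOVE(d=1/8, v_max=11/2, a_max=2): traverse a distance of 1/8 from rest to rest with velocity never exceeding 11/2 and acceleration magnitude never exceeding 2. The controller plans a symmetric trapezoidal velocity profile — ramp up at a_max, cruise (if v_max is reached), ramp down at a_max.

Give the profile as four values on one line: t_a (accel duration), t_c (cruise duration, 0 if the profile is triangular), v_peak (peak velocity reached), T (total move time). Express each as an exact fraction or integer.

vₘ²/aₘ = (11/2)²/2 = 121/8
1/8 < 121/8 so t_c = 0
v_peak = √(1/8·2) = √(1/4) = 1/2
t_a = (1/2)/2 = 1/4; t_c = 0
T = 2·1/4 = 1/2

t_a=1/4 t_c=0 v_peak=1/2 T=1/2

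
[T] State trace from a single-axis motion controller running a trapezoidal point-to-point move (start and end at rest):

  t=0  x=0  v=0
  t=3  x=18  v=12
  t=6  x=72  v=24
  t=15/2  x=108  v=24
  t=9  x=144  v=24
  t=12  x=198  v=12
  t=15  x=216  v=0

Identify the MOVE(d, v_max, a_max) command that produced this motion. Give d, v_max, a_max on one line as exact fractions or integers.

d=216 v_max=24 a_max=4

final state: t=15, x=216, v=0 → d = 216
a_max = (12−0)/(3−0) = 4
max v = 24 over t∈[6,9] → v_max = 24
check: 24·(6+3) = 216 ✓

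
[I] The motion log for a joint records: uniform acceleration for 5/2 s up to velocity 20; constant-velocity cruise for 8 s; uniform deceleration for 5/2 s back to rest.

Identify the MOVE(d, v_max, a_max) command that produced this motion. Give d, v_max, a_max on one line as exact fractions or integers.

d=210 v_max=20 a_max=8

a_max = 20/(5/2) = 8
d_a = ½·20·5/2 = 25; d_c = 20·8 = 160
d = 2·25 + 160 = 210
t_c = 8 > 0 so v_max = 20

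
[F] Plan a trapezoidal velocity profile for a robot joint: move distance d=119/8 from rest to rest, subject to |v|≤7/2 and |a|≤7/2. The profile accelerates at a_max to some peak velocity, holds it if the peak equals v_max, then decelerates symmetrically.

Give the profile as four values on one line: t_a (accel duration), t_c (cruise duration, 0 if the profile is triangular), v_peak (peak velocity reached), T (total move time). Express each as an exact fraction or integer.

t_a=1 t_c=13/4 v_peak=7/2 T=21/4

vₘ²/aₘ = (7/2)²/(7/2) = 7/2
119/8 ≥ 7/2 ⇒ cruise phase
t_a = (7/2)/(7/2) = 1; v_peak = 7/2
d_cruise = 119/8 − 7/2 = 91/8; t_c = (91/8)/(7/2) = 13/4
T = 2·1 + 13/4 = 21/4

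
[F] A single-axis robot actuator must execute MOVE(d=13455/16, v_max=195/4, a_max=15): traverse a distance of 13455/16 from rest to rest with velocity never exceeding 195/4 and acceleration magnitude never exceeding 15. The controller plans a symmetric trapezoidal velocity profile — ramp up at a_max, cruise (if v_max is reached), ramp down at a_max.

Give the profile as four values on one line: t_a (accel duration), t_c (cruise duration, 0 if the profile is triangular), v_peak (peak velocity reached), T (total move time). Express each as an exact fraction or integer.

t_a=13/4 t_c=14 v_peak=195/4 T=41/2

(v_max)²/a_max = (195/4)²/15 = 2535/16
13455/16 ≥ 2535/16 ⇒ cruise phase
t_a = (195/4)/15 = 13/4; v_peak = 195/4
d_cruise = 13455/16 − 2535/16 = 1365/2; t_c = (1365/2)/(195/4) = 14
T = 2·13/4 + 14 = 41/2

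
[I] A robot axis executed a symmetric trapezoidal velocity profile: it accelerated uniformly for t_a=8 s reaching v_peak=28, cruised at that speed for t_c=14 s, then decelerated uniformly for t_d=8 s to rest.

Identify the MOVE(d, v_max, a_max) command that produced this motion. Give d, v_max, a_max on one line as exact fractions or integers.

a_max = 28/8 = 7/2
d_a = ½·28·8 = 112; d_c = 28·14 = 392
d = 2·112 + 392 = 616
t_c = 14 > 0 ⇒ limit active, v_max = 28

d=616 v_max=28 a_max=7/2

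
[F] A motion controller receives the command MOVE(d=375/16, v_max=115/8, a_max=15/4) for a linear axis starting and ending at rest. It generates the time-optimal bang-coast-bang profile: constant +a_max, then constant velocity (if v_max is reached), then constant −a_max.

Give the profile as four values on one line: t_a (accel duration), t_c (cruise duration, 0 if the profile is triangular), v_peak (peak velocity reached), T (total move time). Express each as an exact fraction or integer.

t_a=5/2 t_c=0 v_peak=75/8 T=5

v_max²/a_max = (115/8)²/(15/4) = 2645/48
375/16 < 2645/48 so t_c = 0
v_peak = √(375/16·15/4) = √(5625/64) = 75/8
t_a = (75/8)/(15/4) = 5/2; t_c = 0
T = 2·5/2 = 5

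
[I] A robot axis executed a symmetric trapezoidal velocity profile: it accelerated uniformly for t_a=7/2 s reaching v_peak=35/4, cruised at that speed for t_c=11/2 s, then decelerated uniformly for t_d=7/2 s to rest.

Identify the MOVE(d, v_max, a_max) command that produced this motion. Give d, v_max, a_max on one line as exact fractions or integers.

a_max = (35/4)/(7/2) = 5/2
d_a = ½·35/4·7/2 = 245/16; d_c = 35/4·11/2 = 385/8
d = 2·245/16 + 385/8 = 315/4
t_c = 11/2 > 0 ⇒ limit active, v_max = 35/4

d=315/4 v_max=35/4 a_max=5/2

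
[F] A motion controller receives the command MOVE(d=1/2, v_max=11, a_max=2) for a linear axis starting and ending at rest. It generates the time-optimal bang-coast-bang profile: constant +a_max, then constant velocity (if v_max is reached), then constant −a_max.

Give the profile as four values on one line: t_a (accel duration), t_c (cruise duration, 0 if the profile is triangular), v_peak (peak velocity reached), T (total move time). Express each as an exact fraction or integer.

v_max²/a_max = 11²/2 = 121/2
1/2 < 121/2 ⇒ no cruise
v_peak = √(1/2·2) = √1 = 1
t_a = 1/2; t_c = 0
T = 2·1/2 = 1

t_a=1/2 t_c=0 v_peak=1 T=1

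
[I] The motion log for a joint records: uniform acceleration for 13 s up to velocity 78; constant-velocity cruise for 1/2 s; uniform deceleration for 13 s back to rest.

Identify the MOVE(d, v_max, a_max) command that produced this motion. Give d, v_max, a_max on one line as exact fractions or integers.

a_max = 78/13 = 6
d_a = ½·78·13 = 507; d_c = 78·1/2 = 39
d = 2·507 + 39 = 1053
t_c = 1/2 > 0 ⇒ limit active, v_max = 78

d=1053 v_max=78 a_max=6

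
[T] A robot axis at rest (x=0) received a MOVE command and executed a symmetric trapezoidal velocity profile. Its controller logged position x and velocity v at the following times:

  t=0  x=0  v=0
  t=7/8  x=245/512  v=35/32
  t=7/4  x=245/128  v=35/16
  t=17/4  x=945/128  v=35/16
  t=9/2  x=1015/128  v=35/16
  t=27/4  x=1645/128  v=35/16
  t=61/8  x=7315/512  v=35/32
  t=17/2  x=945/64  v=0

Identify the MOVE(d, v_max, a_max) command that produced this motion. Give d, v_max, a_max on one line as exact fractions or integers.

final state: t=17/2, x=945/64, v=0 → d = 945/64
a_max = (35/32−0)/(7/8−0) = 5/4
max v = 35/16 over t∈[7/4,27/4] → v_max = 35/16
check: 35/16·(7/4+5) = 945/64 ✓

d=945/64 v_max=35/16 a_max=5/4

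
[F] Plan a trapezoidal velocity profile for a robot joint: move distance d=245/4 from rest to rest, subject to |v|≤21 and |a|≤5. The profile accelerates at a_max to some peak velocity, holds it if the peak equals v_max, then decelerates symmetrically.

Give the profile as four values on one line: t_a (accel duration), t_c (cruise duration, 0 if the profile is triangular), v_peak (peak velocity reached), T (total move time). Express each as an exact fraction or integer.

v_max²/a_max = 21²/5 = 441/5
245/4 < 441/5 → triangular
v_peak = √(245/4·5) = √(1225/4) = 35/2
t_a = (35/2)/5 = 7/2; t_c = 0
T = 2·7/2 = 7

t_a=7/2 t_c=0 v_peak=35/2 T=7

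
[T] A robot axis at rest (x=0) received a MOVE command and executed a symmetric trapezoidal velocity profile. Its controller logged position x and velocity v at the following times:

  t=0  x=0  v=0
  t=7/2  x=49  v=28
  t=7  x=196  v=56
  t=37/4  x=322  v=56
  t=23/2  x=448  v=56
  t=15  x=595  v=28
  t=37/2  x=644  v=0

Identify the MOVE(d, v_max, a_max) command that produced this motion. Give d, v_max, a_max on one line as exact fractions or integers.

d=644 v_max=56 a_max=8

final state: t=37/2, x=644, v=0 → d = 644
a_max = (28−0)/(7/2−0) = 8
max v = 56 over t∈[7,23/2] → v_max = 56
check: 56·(7+9/2) = 644 ✓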